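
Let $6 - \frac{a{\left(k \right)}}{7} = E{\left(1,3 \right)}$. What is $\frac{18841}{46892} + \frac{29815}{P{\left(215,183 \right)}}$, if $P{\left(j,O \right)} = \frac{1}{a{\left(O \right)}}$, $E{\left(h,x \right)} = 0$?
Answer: $\frac{58719588001}{46892} \approx 1.2522 \cdot 10^{6}$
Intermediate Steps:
$a{\left(k \right)} = 42$ ($a{\left(k \right)} = 42 - 0 = 42 + 0 = 42$)
$P{\left(j,O \right)} = \frac{1}{42}$
$\frac{18841}{46892} + \frac{29815}{P{\left(215,183 \right)}} = \frac{18841}{46892} + 29815 \frac{1}{\frac{1}{42}} = 18841 \cdot \frac{1}{46892} + 29815 \cdot 42 = \frac{18841}{46892} + 1252230 = \frac{58719588001}{46892}$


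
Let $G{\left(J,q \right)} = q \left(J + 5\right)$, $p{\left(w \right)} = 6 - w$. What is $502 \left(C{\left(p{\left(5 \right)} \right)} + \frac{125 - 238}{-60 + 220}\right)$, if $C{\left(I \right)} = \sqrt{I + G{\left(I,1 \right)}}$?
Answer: $- \frac{28363}{80} + 502 \sqrt{7} \approx 973.63$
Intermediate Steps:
$G{\left(J,q \right)} = q \left(5 + J\right)$
$C{\left(I \right)} = \sqrt{5 + 2 I}$ ($C{\left(I \right)} = \sqrt{I + 1 \left(5 + I\right)} = \sqrt{I + \left(5 + I\right)} = \sqrt{5 + 2 I}$)
$502 \left(C{\left(p{\left(5 \right)} \right)} + \frac{125 - 238}{-60 + 220}\right) = 502 \left(\sqrt{5 + 2 \left(6 - 5\right)} + \frac{125 - 238}{-60 + 220}\right) = 502 \left(\sqrt{5 + 2 \left(6 - 5\right)} - \frac{113}{160}\right) = 502 \left(\sqrt{5 + 2 \cdot 1} - \frac{113}{160}\right) = 502 \left(\sqrt{5 + 2} - \frac{113}{160}\right) = 502 \left(\sqrt{7} - \frac{113}{160}\right) = 502 \left(- \frac{113}{160} + \sqrt{7}\right) = - \frac{28363}{80} + 502 \sqrt{7}$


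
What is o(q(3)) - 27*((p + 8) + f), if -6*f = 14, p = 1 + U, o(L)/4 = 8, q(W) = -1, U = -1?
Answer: -121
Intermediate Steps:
o(L) = 32 (o(L) = 4*8 = 32)
p = 0 (p = 1 - 1 = 0)
f = -7/3 (f = -⅙*14 = -7/3 ≈ -2.3333)
o(q(3)) - 27*((p + 8) + f) = 32 - 27*((0 + 8) - 7/3) = 32 - 27*(8 - 7/3) = 32 - 27*17/3 = 32 - 153 = -121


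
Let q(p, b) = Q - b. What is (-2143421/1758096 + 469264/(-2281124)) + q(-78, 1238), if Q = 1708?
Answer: 469797505077083/1002608744976 ≈ 468.58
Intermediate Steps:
q(p, b) = 1708 - b
(-2143421/1758096 + 469264/(-2281124)) + q(-78, 1238) = (-2143421/1758096 + 469264/(-2281124)) + (1708 - 1*1238) = (-2143421*1/1758096 + 469264*(-1/2281124)) + (1708 - 1238) = (-2143421/1758096 - 117316/570281) + 470 = -1428605061637/1002608744976 + 470 = 469797505077083/1002608744976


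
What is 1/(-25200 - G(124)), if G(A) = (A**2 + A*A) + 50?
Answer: -1/56002 ≈ -1.7857e-5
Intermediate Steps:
G(A) = 50 + 2*A**2 (G(A) = (A**2 + A**2) + 50 = 2*A**2 + 50 = 50 + 2*A**2)
1/(-25200 - G(124)) = 1/(-25200 - (50 + 2*124**2)) = 1/(-25200 - (50 + 2*15376)) = 1/(-25200 - (50 + 30752)) = 1/(-25200 - 1*30802) = 1/(-25200 - 30802) = 1/(-56002) = -1/56002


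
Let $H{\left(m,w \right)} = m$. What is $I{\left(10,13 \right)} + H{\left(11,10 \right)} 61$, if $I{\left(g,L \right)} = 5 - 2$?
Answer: $674$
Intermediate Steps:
$I{\left(g,L \right)} = 3$ ($I{\left(g,L \right)} = 5 - 2 = 3$)
$I{\left(10,13 \right)} + H{\left(11,10 \right)} 61 = 3 + 11 \cdot 61 = 3 + 671 = 674$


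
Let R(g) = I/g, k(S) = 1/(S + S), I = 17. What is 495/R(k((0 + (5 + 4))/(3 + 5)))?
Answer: 220/17 ≈ 12.941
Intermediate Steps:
k(S) = 1/(2*S)
R(g) = 17/g
495/R(k((0 + (5 + 4))/(3 + 5))) = 495/((17/((1/(2*(((0 + (5 + 4))/(3 + 5)))))))) = 495/((17/((1/(2*(((0 + 9)/8))))))) = 495/((17/((1/(2*((9*(⅛)))))))) = 495/((17/((1/(2*(9/8)))))) = 495/((17/(((½)*(8/9))))) = 495/((17/(4/9))) = 495/((17*(9/4))) = 495/(153/4) = 495*(4/153) = 220/17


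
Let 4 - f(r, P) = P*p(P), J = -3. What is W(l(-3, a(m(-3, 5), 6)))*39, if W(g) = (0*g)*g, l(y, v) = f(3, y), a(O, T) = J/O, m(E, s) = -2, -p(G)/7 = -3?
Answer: 0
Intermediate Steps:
p(G) = 21 (p(G) = -7*(-3) = 21)
f(r, P) = 4 - 21*P (f(r, P) = 4 - P*21 = 4 - 21*P)
a(O, T) = -3/O
l(y, v) = 4 - 21*y
W(g) = 0 (W(g) = 0*g = 0)
W(l(-3, a(m(-3, 5), 6)))*39 = 0*39 = 0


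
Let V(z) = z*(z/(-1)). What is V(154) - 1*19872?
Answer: -43588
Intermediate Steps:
V(z) = -z² (V(z) = z*(z*(-1)) = z*(-z) = -z²)
V(154) - 1*19872 = -1*154² - 1*19872 = -1*23716 - 19872 = -23716 - 19872 = -43588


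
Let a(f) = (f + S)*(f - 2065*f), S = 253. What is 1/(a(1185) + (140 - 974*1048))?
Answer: -1/3518138532 ≈ -2.8424e-10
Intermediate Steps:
a(f) = -2064*f*(253 + f) (a(f) = (f + 253)*(f - 2065*f) = (253 + f)*(-2064*f) = -2064*f*(253 + f))
1/(a(1185) + (140 - 974*1048)) = 1/(-2064*1185*(253 + 1185) + (140 - 974*1048)) = 1/(-2064*1185*1438 + (140 - 1020752)) = 1/(-3517117920 - 1020612) = 1/(-3518138532) = -1/3518138532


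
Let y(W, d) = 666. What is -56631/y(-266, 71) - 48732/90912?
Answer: -71956847/840936 ≈ -85.568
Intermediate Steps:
-56631/y(-266, 71) - 48732/90912 = -56631/666 - 48732/90912 = -56631*1/666 - 48732*1/90912 = -18877/222 - 4061/7576 = -71956847/840936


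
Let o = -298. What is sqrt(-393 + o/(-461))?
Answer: 5*I*sqrt(3335335)/461 ≈ 19.808*I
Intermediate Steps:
sqrt(-393 + o/(-461)) = sqrt(-393 - 298/(-461)) = sqrt(-393 - 298*(-1/461)) = sqrt(-393 + 298/461) = sqrt(-180875/461) = 5*I*sqrt(3335335)/461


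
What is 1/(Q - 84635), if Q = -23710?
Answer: -1/108345 ≈ -9.2298e-6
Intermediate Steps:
1/(Q - 84635) = 1/(-23710 - 84635) = 1/(-108345) = -1/108345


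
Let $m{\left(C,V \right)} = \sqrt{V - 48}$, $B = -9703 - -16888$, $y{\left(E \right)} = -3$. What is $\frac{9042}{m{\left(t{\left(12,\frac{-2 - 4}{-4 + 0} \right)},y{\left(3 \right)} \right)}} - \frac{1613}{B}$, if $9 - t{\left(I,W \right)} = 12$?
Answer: $- \frac{1613}{7185} - \frac{3014 i \sqrt{51}}{17} \approx -0.2245 - 1266.1 i$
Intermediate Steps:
$t{\left(I,W \right)} = -3$ ($t{\left(I,W \right)} = 9 - 12 = -3$)
$B = 7185$ ($B = -9703 + 16888 = 7185$)
$m{\left(C,V \right)} = \sqrt{-48 + V}$
$\frac{9042}{m{\left(t{\left(12,\frac{-2 - 4}{-4 + 0} \right)},y{\left(3 \right)} \right)}} - \frac{1613}{B} = \frac{9042}{\sqrt{-48 - 3}} - \frac{1613}{7185} = \frac{9042}{\sqrt{-51}} - \frac{1613}{7185} = \frac{9042}{i \sqrt{51}} - \frac{1613}{7185} = 9042 \left(- \frac{i \sqrt{51}}{51}\right) - \frac{1613}{7185} = - \frac{3014 i \sqrt{51}}{17} - \frac{1613}{7185} = - \frac{1613}{7185} - \frac{3014 i \sqrt{51}}{17}$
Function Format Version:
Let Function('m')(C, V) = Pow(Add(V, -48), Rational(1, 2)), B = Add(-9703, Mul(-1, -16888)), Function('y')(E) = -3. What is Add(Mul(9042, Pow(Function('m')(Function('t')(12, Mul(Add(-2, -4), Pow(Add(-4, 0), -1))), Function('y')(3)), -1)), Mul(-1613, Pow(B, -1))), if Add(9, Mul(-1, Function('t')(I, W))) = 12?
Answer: Add(Rational(-1613, 7185), Mul(Rational(-3014, 17), I, Pow(51, Rational(1, 2)))) ≈ Add(-0.22450, Mul(-1266.1, I))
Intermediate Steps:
Function('t')(I, W) = -3 (Function('t')(I, W) = Add(9, Mul(-1, 12)) = Add(9, -12) = -3)
B = 7185 (B = Add(-9703, 16888) = 7185)
Function('m')(C, V) = Pow(Add(-48, V), Rational(1, 2))
Add(Mul(9042, Pow(Function('m')(Function('t')(12, Mul(Add(-2, -4), Pow(Add(-4, 0), -1))), Function('y')(3)), -1)), Mul(-1613, Pow(B, -1))) = Add(Mul(9042, Pow(Pow(Add(-48, -3), Rational(1, 2)), -1)), Mul(-1613, Pow(7185, -1))) = Add(Mul(9042, Pow(Pow(-51, Rational(1, 2)), -1)), Mul(-1613, Rational(1, 7185))) = Add(Mul(9042, Pow(Mul(I, Pow(51, Rational(1, 2))), -1)), Rational(-1613, 7185)) = Add(Mul(9042, Mul(Rational(-1, 51), I, Pow(51, Rational(1, 2)))), Rational(-1613, 7185)) = Add(Mul(Rational(-3014, 17), I, Pow(51, Rational(1, 2))), Rational(-1613, 7185)) = Add(Rational(-1613, 7185), Mul(Rational(-3014, 17), I, Pow(51, Rational(1, 2))))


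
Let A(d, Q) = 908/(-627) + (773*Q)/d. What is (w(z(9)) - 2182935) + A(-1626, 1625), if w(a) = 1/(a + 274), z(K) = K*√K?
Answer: -74457221576839/34096678 ≈ -2.1837e+6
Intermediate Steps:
z(K) = K^(3/2)
w(a) = 1/(274 + a)
A(d, Q) = -908/627 + 773*Q/d (A(d, Q) = 908*(-1/627) + 773*Q/d = -908/627 + 773*Q/d)
(w(z(9)) - 2182935) + A(-1626, 1625) = (1/(274 + 9^(3/2)) - 2182935) + (-908/627 + 773*1625/(-1626)) = (1/(274 + 27) - 2182935) + (-908/627 + 773*1625*(-1/1626)) = (1/301 - 2182935) + (-908/627 - 1256125/1626) = (1/301 - 2182935) - 87674087/113278 = -657063434/301 - 87674087/113278 = -74457221576839/34096678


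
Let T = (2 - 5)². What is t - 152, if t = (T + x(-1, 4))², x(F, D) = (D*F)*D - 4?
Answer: -31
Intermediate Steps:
T = 9 (T = (-3)² = 9)
x(F, D) = -4 + F*D² (x(F, D) = F*D² - 4 = -4 + F*D²)
t = 121 (t = (9 + (-4 - 1*4²))² = (9 + (-4 - 1*16))² = (9 + (-4 - 16))² = (9 - 20)² = (-11)² = 121)
t - 152 = 121 - 152 = -31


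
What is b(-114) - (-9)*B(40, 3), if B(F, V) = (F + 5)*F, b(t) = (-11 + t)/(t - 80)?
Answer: 3142925/194 ≈ 16201.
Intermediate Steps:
b(t) = (-11 + t)/(-80 + t)
B(F, V) = F*(5 + F) (B(F, V) = (5 + F)*F = F*(5 + F))
b(-114) - (-9)*B(40, 3) = (-11 - 114)/(-80 - 114) - (-9)*40*(5 + 40) = -125/(-194) - (-9)*40*45 = -1/194*(-125) - (-9)*1800 = 125/194 - 1*(-16200) = 125/194 + 16200 = 3142925/194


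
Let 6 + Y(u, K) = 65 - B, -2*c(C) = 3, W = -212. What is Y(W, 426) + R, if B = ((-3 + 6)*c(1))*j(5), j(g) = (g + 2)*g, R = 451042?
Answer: 902517/2 ≈ 4.5126e+5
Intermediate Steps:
c(C) = -3/2 (c(C) = -1/2*3 = -3/2)
j(g) = g*(2 + g) (j(g) = (2 + g)*g = g*(2 + g))
B = -315/2 (B = ((-3 + 6)*(-3/2))*(5*(2 + 5)) = (3*(-3/2))*(5*7) = -9/2*35 = -315/2 ≈ -157.50)
Y(u, K) = 433/2 (Y(u, K) = -6 + (65 - 1*(-315/2)) = -6 + (65 + 315/2) = -6 + 445/2 = 433/2)
Y(W, 426) + R = 433/2 + 451042 = 902517/2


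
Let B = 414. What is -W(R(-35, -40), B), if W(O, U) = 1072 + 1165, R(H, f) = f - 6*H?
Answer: -2237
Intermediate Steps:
R(H, f) = f - 6*H
W(O, U) = 2237
-W(R(-35, -40), B) = -1*2237 = -2237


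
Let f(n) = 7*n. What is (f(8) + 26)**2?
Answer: 6724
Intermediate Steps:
(f(8) + 26)**2 = (7*8 + 26)**2 = (56 + 26)**2 = 82**2 = 6724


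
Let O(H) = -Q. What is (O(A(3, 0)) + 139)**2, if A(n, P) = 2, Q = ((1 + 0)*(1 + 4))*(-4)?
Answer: 25281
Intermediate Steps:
Q = -20 (Q = (1*5)*(-4) = 5*(-4) = -20)
O(H) = 20 (O(H) = -1*(-20) = 20)
(O(A(3, 0)) + 139)**2 = (20 + 139)**2 = 159**2 = 25281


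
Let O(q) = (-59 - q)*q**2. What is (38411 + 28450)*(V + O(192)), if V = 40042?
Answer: -615978491742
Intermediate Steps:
O(q) = q**2*(-59 - q)
(38411 + 28450)*(V + O(192)) = (38411 + 28450)*(40042 + 192**2*(-59 - 1*192)) = 66861*(40042 + 36864*(-59 - 192)) = 66861*(40042 + 36864*(-251)) = 66861*(40042 - 9252864) = 66861*(-9212822) = -615978491742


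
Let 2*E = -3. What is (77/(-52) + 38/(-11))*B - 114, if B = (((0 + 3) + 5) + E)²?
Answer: -56763/176 ≈ -322.52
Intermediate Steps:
E = -3/2 (E = (½)*(-3) = -3/2 ≈ -1.5000)
B = 169/4 (B = (((0 + 3) + 5) - 3/2)² = ((3 + 5) - 3/2)² = (8 - 3/2)² = (13/2)² = 169/4 ≈ 42.250)
(77/(-52) + 38/(-11))*B - 114 = (77/(-52) + 38/(-11))*(169/4) - 114 = (77*(-1/52) + 38*(-1/11))*(169/4) - 114 = (-77/52 - 38/11)*(169/4) - 114 = -2823/572*169/4 - 114 = -36699/176 - 114 = -56763/176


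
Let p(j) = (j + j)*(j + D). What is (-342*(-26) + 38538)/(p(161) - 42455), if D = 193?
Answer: 47430/71533 ≈ 0.66305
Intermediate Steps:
p(j) = 2*j*(193 + j) (p(j) = (j + j)*(j + 193) = (2*j)*(193 + j) = 2*j*(193 + j))
(-342*(-26) + 38538)/(p(161) - 42455) = (-342*(-26) + 38538)/(2*161*(193 + 161) - 42455) = (8892 + 38538)/(2*161*354 - 42455) = 47430/(113988 - 42455) = 47430/71533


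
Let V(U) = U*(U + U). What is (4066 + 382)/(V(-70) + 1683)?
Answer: 4448/11483 ≈ 0.38736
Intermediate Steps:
V(U) = 2*U**2 (V(U) = U*(2*U) = 2*U**2)
(4066 + 382)/(V(-70) + 1683) = (4066 + 382)/(2*(-70)**2 + 1683) = 4448/(2*4900 + 1683) = 4448/(9800 + 1683) = 4448/11483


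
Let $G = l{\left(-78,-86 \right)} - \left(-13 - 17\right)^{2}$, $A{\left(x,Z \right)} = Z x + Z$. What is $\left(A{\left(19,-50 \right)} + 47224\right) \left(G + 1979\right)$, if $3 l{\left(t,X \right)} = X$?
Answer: $48550608$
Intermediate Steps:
$l{\left(t,X \right)} = \frac{X}{3}$
$A{\left(x,Z \right)} = Z + Z x$
$G = - \frac{2786}{3}$ ($G = \frac{1}{3} \left(-86\right) - \left(-13 - 17\right)^{2} = - \frac{86}{3} - \left(-30\right)^{2} = - \frac{86}{3} - 900 = - \frac{2786}{3} \approx -928.67$)
$\left(A{\left(19,-50 \right)} + 47224\right) \left(G + 1979\right) = \left(- 50 \left(1 + 19\right) + 47224\right) \left(- \frac{2786}{3} + 1979\right) = \left(\left(-50\right) 20 + 47224\right) \frac{3151}{3} = \left(-1000 + 47224\right) \frac{3151}{3} = 46224 \cdot \frac{3151}{3} = 48550608$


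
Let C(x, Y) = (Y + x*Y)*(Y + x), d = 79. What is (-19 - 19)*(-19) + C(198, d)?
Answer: 4355439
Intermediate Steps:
C(x, Y) = (Y + x)*(Y + Y*x) (C(x, Y) = (Y + Y*x)*(Y + x) = (Y + x)*(Y + Y*x))
(-19 - 19)*(-19) + C(198, d) = (-19 - 19)*(-19) + 79*(79 + 198 + 198² + 79*198) = -38*(-19) + 79*(79 + 198 + 39204 + 15642) = 722 + 79*55123 = 722 + 4354717 = 4355439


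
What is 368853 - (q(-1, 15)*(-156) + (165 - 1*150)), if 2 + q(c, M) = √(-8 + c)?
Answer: 368526 + 468*I ≈ 3.6853e+5 + 468.0*I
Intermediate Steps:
q(c, M) = -2 + √(-8 + c)
368853 - (q(-1, 15)*(-156) + (165 - 1*150)) = 368853 - ((-2 + √(-8 - 1))*(-156) + (165 - 1*150)) = 368853 - ((-2 + √(-9))*(-156) + (165 - 150)) = 368853 - ((-2 + 3*I)*(-156) + 15) = 368853 - ((312 - 468*I) + 15) = 368853 - (327 - 468*I) = 368853 + (-327 + 468*I) = 368526 + 468*I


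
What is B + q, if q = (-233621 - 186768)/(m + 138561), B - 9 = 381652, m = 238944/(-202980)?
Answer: 894506813408448/2343739403 ≈ 3.8166e+5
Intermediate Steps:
m = -19912/16915 (m = 238944*(-1/202980) = -19912/16915 ≈ -1.1772)
B = 381661 (B = 9 + 381652 = 381661)
q = -7110879935/2343739403 (q = (-233621 - 186768)/(-19912/16915 + 138561) = -420389/2343739403/16915 = -420389*16915/2343739403 = -7110879935/2343739403 ≈ -3.0340)
B + q = 381661 - 7110879935/2343739403 = 894506813408448/2343739403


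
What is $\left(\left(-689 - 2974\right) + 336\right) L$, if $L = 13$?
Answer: $-43251$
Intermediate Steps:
$\left(\left(-689 - 2974\right) + 336\right) L = \left(\left(-689 - 2974\right) + 336\right) 13 = \left(-3663 + 336\right) 13 = \left(-3327\right) 13 = -43251$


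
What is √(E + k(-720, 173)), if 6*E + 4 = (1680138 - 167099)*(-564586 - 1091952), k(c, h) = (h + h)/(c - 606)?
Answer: I*√183623107051727538/663 ≈ 6.4632e+5*I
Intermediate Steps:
k(c, h) = 2*h/(-606 + c) (k(c, h) = (2*h)/(-606 + c) = 2*h/(-606 + c))
E = -1253203299493/3 (E = -⅔ + ((1680138 - 167099)*(-564586 - 1091952))/6 = -⅔ + (1513039*(-1656538))/6 = -⅔ + (⅙)*(-2506406598982) = -⅔ - 1253203299491/3 = -1253203299493/3 ≈ -4.1773e+11)
√(E + k(-720, 173)) = √(-1253203299493/3 + 2*173/(-606 - 720)) = √(-1253203299493/3 + 2*173/(-1326)) = √(-1253203299493/3 + 2*173*(-1/1326)) = √(-1253203299493/3 - 173/663) = √(-276957929188126/663) = I*√183623107051727538/663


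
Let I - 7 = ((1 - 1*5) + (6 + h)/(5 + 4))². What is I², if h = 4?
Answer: 1545049/6561 ≈ 235.49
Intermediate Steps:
I = 1243/81 (I = 7 + ((1 - 1*5) + (6 + 4)/(5 + 4))² = 7 + ((1 - 5) + 10/9)² = 7 + (-4 + 10*(⅑))² = 7 + (-4 + 10/9)² = 7 + (-26/9)² = 7 + 676/81 = 1243/81 ≈ 15.346)
I² = (1243/81)² = 1545049/6561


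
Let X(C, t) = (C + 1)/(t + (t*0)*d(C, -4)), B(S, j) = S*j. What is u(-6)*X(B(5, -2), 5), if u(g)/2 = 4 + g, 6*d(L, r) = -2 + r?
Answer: 36/5 ≈ 7.2000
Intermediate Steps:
d(L, r) = -⅓ + r/6 (d(L, r) = (-2 + r)/6 = -⅓ + r/6)
u(g) = 8 + 2*g (u(g) = 2*(4 + g) = 8 + 2*g)
X(C, t) = (1 + C)/t (X(C, t) = (C + 1)/(t + (t*0)*(-⅓ + (⅙)*(-4))) = (1 + C)/(t + 0*(-⅓ - ⅔)) = (1 + C)/(t + 0*(-1)) = (1 + C)/(t + 0) = (1 + C)/t)
u(-6)*X(B(5, -2), 5) = (8 + 2*(-6))*((1 + 5*(-2))/5) = (8 - 12)*((1 - 10)/5) = -4*(-9)/5 = -4*(-9/5) = 36/5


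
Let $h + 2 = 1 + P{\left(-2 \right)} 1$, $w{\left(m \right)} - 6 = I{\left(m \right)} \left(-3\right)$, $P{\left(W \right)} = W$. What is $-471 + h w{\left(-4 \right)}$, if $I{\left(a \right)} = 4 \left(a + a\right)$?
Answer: $-777$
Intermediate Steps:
$I{\left(a \right)} = 8 a$ ($I{\left(a \right)} = 4 \cdot 2 a = 8 a$)
$w{\left(m \right)} = 6 - 24 m$ ($w{\left(m \right)} = 6 + 8 m \left(-3\right) = 6 - 24 m$)
$h = -3$ ($h = -2 + \left(1 - 2\right) = -2 - 1 = -3$)
$-471 + h w{\left(-4 \right)} = -471 - 3 \left(6 - -96\right) = -471 - 3 \left(6 + 96\right) = -471 - 306 = -777$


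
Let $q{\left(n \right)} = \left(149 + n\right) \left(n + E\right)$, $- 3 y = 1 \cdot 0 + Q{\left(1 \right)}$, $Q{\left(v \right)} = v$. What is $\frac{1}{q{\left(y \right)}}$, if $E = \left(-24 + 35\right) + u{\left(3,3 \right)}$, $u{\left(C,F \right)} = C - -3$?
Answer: $\frac{9}{22300} \approx 0.00040359$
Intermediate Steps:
$y = - \frac{1}{3}$ ($y = - \frac{1 \cdot 0 + 1}{3} = - \frac{0 + 1}{3} = \left(- \frac{1}{3}\right) 1 = - \frac{1}{3} \approx -0.33333$)
$u{\left(C,F \right)} = 3 + C$ ($u{\left(C,F \right)} = C + 3 = 3 + C$)
$E = 17$ ($E = \left(-24 + 35\right) + \left(3 + 3\right) = 11 + 6 = 17$)
$q{\left(n \right)} = \left(17 + n\right) \left(149 + n\right)$ ($q{\left(n \right)} = \left(149 + n\right) \left(n + 17\right) = \left(149 + n\right) \left(17 + n\right) = \left(17 + n\right) \left(149 + n\right)$)
$\frac{1}{q{\left(y \right)}} = \frac{1}{2533 + \left(- \frac{1}{3}\right)^{2} + 166 \left(- \frac{1}{3}\right)} = \frac{1}{2533 + \frac{1}{9} - \frac{166}{3}} = \frac{1}{\frac{22300}{9}} = \frac{9}{22300}$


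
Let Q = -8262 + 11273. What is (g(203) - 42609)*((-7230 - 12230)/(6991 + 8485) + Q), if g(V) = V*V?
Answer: -16302571600/3869 ≈ -4.2136e+6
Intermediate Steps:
Q = 3011
g(V) = V**2
(g(203) - 42609)*((-7230 - 12230)/(6991 + 8485) + Q) = (203**2 - 42609)*((-7230 - 12230)/(6991 + 8485) + 3011) = (41209 - 42609)*(-19460/15476 + 3011) = -1400*(-19460*1/15476 + 3011) = -1400*(-4865/3869 + 3011) = -1400*11644694/3869 = -16302571600/3869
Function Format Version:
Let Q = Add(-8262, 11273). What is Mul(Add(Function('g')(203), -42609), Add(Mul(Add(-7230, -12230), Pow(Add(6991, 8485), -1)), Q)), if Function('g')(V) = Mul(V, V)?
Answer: Rational(-16302571600, 3869) ≈ -4.2136e+6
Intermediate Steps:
Q = 3011
Function('g')(V) = Pow(V, 2)
Mul(Add(Function('g')(203), -42609), Add(Mul(Add(-7230, -12230), Pow(Add(6991, 8485), -1)), Q)) = Mul(Add(Pow(203, 2), -42609), Add(Mul(Add(-7230, -12230), Pow(Add(6991, 8485), -1)), 3011)) = Mul(Add(41209, -42609), Add(Mul(-19460, Pow(15476, -1)), 3011)) = Mul(-1400, Add(Mul(-19460, Rational(1, 15476)), 3011)) = Mul(-1400, Add(Rational(-4865, 3869), 3011)) = Mul(-1400, Rational(11644694, 3869)) = Rational(-16302571600, 3869)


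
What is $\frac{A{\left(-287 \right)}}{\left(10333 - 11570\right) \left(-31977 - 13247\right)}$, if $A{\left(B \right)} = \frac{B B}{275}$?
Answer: $\frac{82369}{15384074200} \approx 5.3542 \cdot 10^{-6}$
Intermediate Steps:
$A{\left(B \right)} = \frac{B^{2}}{275}$ ($A{\left(B \right)} = B^{2} \cdot \frac{1}{275} = \frac{B^{2}}{275}$)
$\frac{A{\left(-287 \right)}}{\left(10333 - 11570\right) \left(-31977 - 13247\right)} = \frac{\frac{1}{275} \left(-287\right)^{2}}{\left(10333 - 11570\right) \left(-31977 - 13247\right)} = \frac{\frac{1}{275} \cdot 82369}{\left(-1237\right) \left(-45224\right)} = \frac{82369}{275 \cdot 55942088} = \frac{82369}{275} \cdot \frac{1}{55942088} = \frac{82369}{15384074200}$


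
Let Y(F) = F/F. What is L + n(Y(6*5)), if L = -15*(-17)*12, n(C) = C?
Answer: 3061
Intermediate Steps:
Y(F) = 1
L = 3060 (L = 255*12 = 3060)
L + n(Y(6*5)) = 3060 + 1 = 3061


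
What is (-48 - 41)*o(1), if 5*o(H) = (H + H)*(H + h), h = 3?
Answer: -712/5 ≈ -142.40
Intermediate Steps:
o(H) = 2*H*(3 + H)/5 (o(H) = ((H + H)*(H + 3))/5 = ((2*H)*(3 + H))/5 = (2*H*(3 + H))/5 = 2*H*(3 + H)/5)
(-48 - 41)*o(1) = (-48 - 41)*((2/5)*1*(3 + 1)) = -178*4/5 = -89*8/5 = -712/5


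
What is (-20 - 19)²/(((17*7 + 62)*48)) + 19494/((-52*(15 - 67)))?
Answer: 3614097/489424 ≈ 7.3844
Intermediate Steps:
(-20 - 19)²/(((17*7 + 62)*48)) + 19494/((-52*(15 - 67))) = (-39)²/(((119 + 62)*48)) + 19494/((-52*(-52))) = 1521/((181*48)) + 19494/2704 = 1521/8688 + 19494*(1/2704) = 1521*(1/8688) + 9747/1352 = 507/2896 + 9747/1352 = 3614097/489424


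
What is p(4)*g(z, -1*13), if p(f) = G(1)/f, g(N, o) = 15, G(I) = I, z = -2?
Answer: 15/4 ≈ 3.7500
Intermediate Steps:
p(f) = 1/f
p(4)*g(z, -1*13) = 15/4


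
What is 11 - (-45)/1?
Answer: 56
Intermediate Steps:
11 - (-45)/1 = 11 - (-45) = 11 - 9*(-5) = 11 + 45 = 56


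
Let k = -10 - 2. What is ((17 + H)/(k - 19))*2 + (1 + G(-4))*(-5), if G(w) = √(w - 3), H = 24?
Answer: -237/31 - 5*I*√7 ≈ -7.6452 - 13.229*I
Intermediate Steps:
k = -12
G(w) = √(-3 + w)
((17 + H)/(k - 19))*2 + (1 + G(-4))*(-5) = ((17 + 24)/(-12 - 19))*2 + (1 + √(-3 - 4))*(-5) = (41/(-31))*2 + (1 + √(-7))*(-5) = (41*(-1/31))*2 + (1 + I*√7)*(-5) = -41/31*2 + (-5 - 5*I*√7) = -82/31 + (-5 - 5*I*√7) = -237/31 - 5*I*√7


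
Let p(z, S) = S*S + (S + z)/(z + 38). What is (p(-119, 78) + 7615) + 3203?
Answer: 1369103/81 ≈ 16903.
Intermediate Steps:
p(z, S) = S² + (S + z)/(38 + z)
(p(-119, 78) + 7615) + 3203 = ((78 - 119 + 38*78² - 119*78²)/(38 - 119) + 7615) + 3203 = ((78 - 119 + 38*6084 - 119*6084)/(-81) + 7615) + 3203 = (-(78 - 119 + 231192 - 723996)/81 + 7615) + 3203 = (-1/81*(-492845) + 7615) + 3203 = (492845/81 + 7615) + 3203 = 1109660/81 + 3203 = 1369103/81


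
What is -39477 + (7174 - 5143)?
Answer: -37446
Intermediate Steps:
-39477 + (7174 - 5143) = -39477 + 2031 = -37446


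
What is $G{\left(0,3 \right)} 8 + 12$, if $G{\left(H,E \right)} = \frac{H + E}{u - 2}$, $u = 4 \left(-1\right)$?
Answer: $8$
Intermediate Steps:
$u = -4$
$G{\left(H,E \right)} = - \frac{E}{6} - \frac{H}{6}$ ($G{\left(H,E \right)} = \frac{H + E}{-4 - 2} = \frac{E + H}{-6} = \left(E + H\right) \left(- \frac{1}{6}\right) = - \frac{E}{6} - \frac{H}{6}$)
$G{\left(0,3 \right)} 8 + 12 = \left(\left(- \frac{1}{6}\right) 3 - 0\right) 8 + 12 = \left(- \frac{1}{2} + 0\right) 8 + 12 = \left(- \frac{1}{2}\right) 8 + 12 = -4 + 12 = 8$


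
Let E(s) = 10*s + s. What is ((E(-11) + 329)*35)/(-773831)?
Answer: -7280/773831 ≈ -0.0094077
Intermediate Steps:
E(s) = 11*s
((E(-11) + 329)*35)/(-773831) = ((11*(-11) + 329)*35)/(-773831) = ((-121 + 329)*35)*(-1/773831) = (208*35)*(-1/773831) = 7280*(-1/773831) = -7280/773831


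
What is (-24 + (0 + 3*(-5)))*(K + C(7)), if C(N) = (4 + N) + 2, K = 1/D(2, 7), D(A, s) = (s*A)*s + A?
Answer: -50739/100 ≈ -507.39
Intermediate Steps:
D(A, s) = A + A*s² (D(A, s) = (A*s)*s + A = A*s² + A = A + A*s²)
K = 1/100 (K = 1/(2*(1 + 7²)) = 1/(2*(1 + 49)) = 1/(2*50) = 1/100 ≈ 0.010000)
C(N) = 6 + N
(-24 + (0 + 3*(-5)))*(K + C(7)) = (-24 + (0 + 3*(-5)))*(1/100 + (6 + 7)) = (-24 + (0 - 15))*(1/100 + 13) = (-24 - 15)*(1301/100) = -39*1301/100 = -50739/100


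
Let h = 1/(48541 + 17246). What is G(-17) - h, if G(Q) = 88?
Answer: 5789255/65787 ≈ 88.000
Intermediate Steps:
h = 1/65787 ≈ 1.5201e-5
G(-17) - h = 88 - 1*1/65787 = 88 - 1/65787 = 5789255/65787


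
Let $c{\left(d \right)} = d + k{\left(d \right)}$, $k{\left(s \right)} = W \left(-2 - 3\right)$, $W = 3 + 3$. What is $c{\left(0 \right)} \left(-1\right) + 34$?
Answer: $64$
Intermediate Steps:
$W = 6$
$k{\left(s \right)} = -30$ ($k{\left(s \right)} = 6 \left(-2 - 3\right) = 6 \left(-5\right) = -30$)
$c{\left(d \right)} = -30 + d$ ($c{\left(d \right)} = d - 30 = -30 + d$)
$c{\left(0 \right)} \left(-1\right) + 34 = \left(-30 + 0\right) \left(-1\right) + 34 = \left(-30\right) \left(-1\right) + 34 = 30 + 34 = 64$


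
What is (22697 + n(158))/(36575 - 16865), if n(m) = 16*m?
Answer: 5045/3942 ≈ 1.2798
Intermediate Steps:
(22697 + n(158))/(36575 - 16865) = (22697 + 16*158)/(36575 - 16865) = (22697 + 2528)/19710 = 25225*(1/19710) = 5045/3942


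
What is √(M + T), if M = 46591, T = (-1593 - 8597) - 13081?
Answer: 2*√5830 ≈ 152.71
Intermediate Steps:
T = -23271 (T = -10190 - 13081 = -23271)
√(M + T) = √(46591 - 23271) = √23320 = 2*√5830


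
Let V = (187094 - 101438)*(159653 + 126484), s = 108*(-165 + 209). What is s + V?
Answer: 24509355624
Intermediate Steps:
s = 4752 (s = 108*44 = 4752)
V = 24509350872 (V = 85656*286137 = 24509350872)
s + V = 4752 + 24509350872 = 24509355624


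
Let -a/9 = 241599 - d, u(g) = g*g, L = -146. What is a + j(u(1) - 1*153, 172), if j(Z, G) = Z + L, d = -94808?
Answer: -3027961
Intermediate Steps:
u(g) = g²
j(Z, G) = -146 + Z (j(Z, G) = Z - 146 = -146 + Z)
a = -3027663 (a = -9*(241599 - 1*(-94808)) = -9*(241599 + 94808) = -9*336407 = -3027663)
a + j(u(1) - 1*153, 172) = -3027663 + (-146 + (1² - 1*153)) = -3027663 + (-146 + (1 - 153)) = -3027663 + (-146 - 152) = -3027663 - 298 = -3027961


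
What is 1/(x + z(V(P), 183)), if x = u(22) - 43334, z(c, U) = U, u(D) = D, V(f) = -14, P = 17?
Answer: -1/43129 ≈ -2.3186e-5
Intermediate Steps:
x = -43312 (x = 22 - 43334 = -43312)
1/(x + z(V(P), 183)) = 1/(-43312 + 183) = 1/(-43129) = -1/43129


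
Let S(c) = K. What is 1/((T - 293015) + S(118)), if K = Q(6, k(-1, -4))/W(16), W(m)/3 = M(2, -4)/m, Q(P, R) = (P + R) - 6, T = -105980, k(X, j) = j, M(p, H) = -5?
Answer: -15/5984861 ≈ -2.5063e-6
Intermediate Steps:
Q(P, R) = -6 + P + R
W(m) = -15/m (W(m) = 3*(-5/m) = -15/m)
K = 64/15 (K = (-6 + 6 - 4)/((-15/16)) = -4/((-15*1/16)) = -4/(-15/16) = -4*(-16/15) = 64/15 ≈ 4.2667)
S(c) = 64/15
1/((T - 293015) + S(118)) = 1/((-105980 - 293015) + 64/15) = 1/(-398995 + 64/15) = 1/(-5984861/15) = -15/5984861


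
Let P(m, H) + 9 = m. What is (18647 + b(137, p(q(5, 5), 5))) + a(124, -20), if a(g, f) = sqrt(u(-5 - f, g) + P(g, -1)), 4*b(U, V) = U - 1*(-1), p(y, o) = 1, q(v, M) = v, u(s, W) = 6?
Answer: 37385/2 ≈ 18693.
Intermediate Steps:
P(m, H) = -9 + m
b(U, V) = 1/4 + U/4 (b(U, V) = (U - 1*(-1))/4 = (U + 1)/4 = (1 + U)/4 = 1/4 + U/4)
a(g, f) = sqrt(-3 + g) (a(g, f) = sqrt(6 + (-9 + g)) = sqrt(-3 + g))
(18647 + b(137, p(q(5, 5), 5))) + a(124, -20) = (18647 + (1/4 + (1/4)*137)) + sqrt(-3 + 124) = (18647 + (1/4 + 137/4)) + sqrt(121) = (18647 + 69/2) + 11 = 37363/2 + 11 = 37385/2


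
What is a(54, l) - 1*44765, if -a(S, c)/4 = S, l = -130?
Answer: -44981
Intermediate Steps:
a(S, c) = -4*S
a(54, l) - 1*44765 = -4*54 - 1*44765 = -216 - 44765 = -44981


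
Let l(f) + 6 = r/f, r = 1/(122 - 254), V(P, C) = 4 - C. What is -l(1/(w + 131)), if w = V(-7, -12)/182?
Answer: 84001/12012 ≈ 6.9931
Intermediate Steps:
w = 8/91 (w = (4 - 1*(-12))/182 = (4 + 12)*(1/182) = 16*(1/182) = 8/91 ≈ 0.087912)
r = -1/132 (r = 1/(-132) = -1/132 ≈ -0.0075758)
l(f) = -6 - 1/(132*f)
-l(1/(w + 131)) = -(-6 - 1/(132*(1/(8/91 + 131)))) = -(-6 - 1/(132*(1/(11929/91)))) = -(-6 - 1/(132*91/11929)) = -(-6 - 1/132*11929/91) = -(-6 - 11929/12012) = -1*(-84001/12012) = 84001/12012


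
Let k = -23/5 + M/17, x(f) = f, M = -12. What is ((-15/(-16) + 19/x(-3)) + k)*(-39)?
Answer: 567619/1360 ≈ 417.37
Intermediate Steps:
k = -451/85 (k = -23/5 - 12/17 = -451/85 ≈ -5.3059)
((-15/(-16) + 19/x(-3)) + k)*(-39) = ((-15/(-16) + 19/(-3)) - 451/85)*(-39) = ((-15*(-1/16) + 19*(-⅓)) - 451/85)*(-39) = ((15/16 - 19/3) - 451/85)*(-39) = (-259/48 - 451/85)*(-39) = -43663/4080*(-39) = 567619/1360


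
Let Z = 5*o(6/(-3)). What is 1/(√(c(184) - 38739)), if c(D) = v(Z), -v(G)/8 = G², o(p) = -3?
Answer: -I*√40539/40539 ≈ -0.0049666*I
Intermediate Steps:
Z = -15 (Z = 5*(-3) = -15)
v(G) = -8*G²
c(D) = -1800 (c(D) = -8*(-15)² = -8*225 = -1800)
1/(√(c(184) - 38739)) = 1/(√(-1800 - 38739)) = 1/(√(-40539)) = 1/(I*√40539) = -I*√40539/40539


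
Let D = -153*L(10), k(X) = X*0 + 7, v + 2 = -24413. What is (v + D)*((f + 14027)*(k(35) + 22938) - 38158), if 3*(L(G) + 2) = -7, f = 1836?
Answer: -8644264330504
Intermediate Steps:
v = -24415 (v = -2 - 24413 = -24415)
k(X) = 7 (k(X) = 0 + 7 = 7)
L(G) = -13/3 (L(G) = -2 + (1/3)*(-7) = -2 - 7/3 = -13/3)
D = 663 (D = -153*(-13/3) = 663)
(v + D)*((f + 14027)*(k(35) + 22938) - 38158) = (-24415 + 663)*((1836 + 14027)*(7 + 22938) - 38158) = -23752*(15863*22945 - 38158) = -23752*(363976535 - 38158) = -23752*363938377 = -8644264330504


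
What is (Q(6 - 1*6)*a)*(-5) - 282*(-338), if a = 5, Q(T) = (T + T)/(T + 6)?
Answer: 95316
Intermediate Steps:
Q(T) = 2*T/(6 + T) (Q(T) = (2*T)/(6 + T) = 2*T/(6 + T))
(Q(6 - 1*6)*a)*(-5) - 282*(-338) = ((2*(6 - 1*6)/(6 + (6 - 1*6)))*5)*(-5) - 282*(-338) = ((2*(6 - 6)/(6 + (6 - 6)))*5)*(-5) + 95316 = ((2*0/(6 + 0))*5)*(-5) + 95316 = ((2*0/6)*5)*(-5) + 95316 = ((2*0*(1/6))*5)*(-5) + 95316 = (0*5)*(-5) + 95316 = 0*(-5) + 95316 = 0 + 95316 = 95316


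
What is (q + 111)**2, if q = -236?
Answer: 15625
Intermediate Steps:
(q + 111)**2 = (-236 + 111)**2 = (-125)**2 = 15625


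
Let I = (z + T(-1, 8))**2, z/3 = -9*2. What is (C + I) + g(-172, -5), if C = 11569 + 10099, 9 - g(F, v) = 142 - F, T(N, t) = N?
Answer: 24388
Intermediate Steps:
z = -54 (z = 3*(-9*2) = 3*(-18) = -54)
g(F, v) = -133 + F (g(F, v) = 9 - (142 - F) = 9 + (-142 + F) = -133 + F)
C = 21668
I = 3025 (I = (-54 - 1)**2 = (-55)**2 = 3025)
(C + I) + g(-172, -5) = (21668 + 3025) + (-133 - 172) = 24693 - 305 = 24388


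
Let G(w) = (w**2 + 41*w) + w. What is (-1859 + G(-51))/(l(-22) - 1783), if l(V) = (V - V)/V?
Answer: 1400/1783 ≈ 0.78519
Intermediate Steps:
l(V) = 0 (l(V) = 0/V = 0)
G(w) = w**2 + 42*w
(-1859 + G(-51))/(l(-22) - 1783) = (-1859 - 51*(42 - 51))/(0 - 1783) = (-1859 - 51*(-9))/(-1783) = (-1859 + 459)*(-1/1783) = -1400*(-1/1783) = 1400/1783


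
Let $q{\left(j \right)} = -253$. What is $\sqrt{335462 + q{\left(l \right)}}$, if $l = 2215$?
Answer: $7 \sqrt{6841} \approx 578.97$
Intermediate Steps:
$\sqrt{335462 + q{\left(l \right)}} = \sqrt{335462 - 253} = \sqrt{335209} = 7 \sqrt{6841}$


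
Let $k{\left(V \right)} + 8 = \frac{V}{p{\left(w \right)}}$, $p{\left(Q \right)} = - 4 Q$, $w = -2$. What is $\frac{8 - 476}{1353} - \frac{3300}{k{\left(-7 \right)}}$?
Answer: $\frac{11895324}{32021} \approx 371.48$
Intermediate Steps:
$k{\left(V \right)} = -8 + \frac{V}{8}$ ($k{\left(V \right)} = -8 + \frac{V}{\left(-4\right) \left(-2\right)} = -8 + \frac{V}{8}$)
$\frac{8 - 476}{1353} - \frac{3300}{k{\left(-7 \right)}} = \frac{8 - 476}{1353} - \frac{3300}{-8 + \frac{1}{8} \left(-7\right)} = \left(8 - 476\right) \frac{1}{1353} - \frac{3300}{-8 - \frac{7}{8}} = \left(-468\right) \frac{1}{1353} - \frac{3300}{- \frac{71}{8}} = - \frac{156}{451} - - \frac{26400}{71} = - \frac{156}{451} + \frac{26400}{71} = \frac{11895324}{32021}$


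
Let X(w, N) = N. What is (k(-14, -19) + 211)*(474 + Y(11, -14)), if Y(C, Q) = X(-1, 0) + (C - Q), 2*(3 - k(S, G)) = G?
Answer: 223053/2 ≈ 1.1153e+5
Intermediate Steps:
k(S, G) = 3 - G/2
Y(C, Q) = C - Q (Y(C, Q) = 0 + (C - Q) = C - Q)
(k(-14, -19) + 211)*(474 + Y(11, -14)) = ((3 - 1/2*(-19)) + 211)*(474 + (11 - 1*(-14))) = ((3 + 19/2) + 211)*(474 + (11 + 14)) = (25/2 + 211)*(474 + 25) = (447/2)*499 = 223053/2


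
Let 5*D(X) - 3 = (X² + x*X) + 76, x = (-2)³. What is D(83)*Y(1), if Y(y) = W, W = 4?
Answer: 25216/5 ≈ 5043.2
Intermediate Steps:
x = -8
D(X) = 79/5 - 8*X/5 + X²/5 (D(X) = ⅗ + ((X² - 8*X) + 76)/5 = ⅗ + (76 + X² - 8*X)/5 = ⅗ + (76/5 - 8*X/5 + X²/5) = 79/5 - 8*X/5 + X²/5)
Y(y) = 4
D(83)*Y(1) = (79/5 - 8/5*83 + (⅕)*83²)*4 = (79/5 - 664/5 + (⅕)*6889)*4 = (79/5 - 664/5 + 6889/5)*4 = (6304/5)*4 = 25216/5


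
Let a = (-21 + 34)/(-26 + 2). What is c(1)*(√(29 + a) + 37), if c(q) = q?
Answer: 37 + √4098/12 ≈ 42.335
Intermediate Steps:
a = -13/24 (a = 13/(-24) = 13*(-1/24) = -13/24 ≈ -0.54167)
c(1)*(√(29 + a) + 37) = 1*(√(29 - 13/24) + 37) = 1*(√(683/24) + 37) = 1*(√4098/12 + 37) = 1*(37 + √4098/12) = 37 + √4098/12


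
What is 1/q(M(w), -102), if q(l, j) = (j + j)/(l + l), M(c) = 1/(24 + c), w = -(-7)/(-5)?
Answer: -5/11526 ≈ -0.00043380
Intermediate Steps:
w = -7/5 (w = -(-7)*(-1)/5 = -7*1/5 = -7/5 ≈ -1.4000)
q(l, j) = j/l (q(l, j) = (2*j)/((2*l)) = (2*j)*(1/(2*l)) = j/l)
1/q(M(w), -102) = 1/(-102/(1/(24 - 7/5))) = 1/(-102/(1/(113/5))) = 1/(-102/5/113) = 1/(-102*113/5) = 1/(-11526/5) = -5/11526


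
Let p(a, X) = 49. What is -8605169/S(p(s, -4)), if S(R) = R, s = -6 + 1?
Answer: -8605169/49 ≈ -1.7562e+5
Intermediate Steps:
s = -5
-8605169/S(p(s, -4)) = -8605169/49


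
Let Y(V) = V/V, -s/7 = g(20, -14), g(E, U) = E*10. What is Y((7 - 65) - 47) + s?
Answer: -1399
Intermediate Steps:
g(E, U) = 10*E
s = -1400 (s = -70*20 = -7*200 = -1400)
Y(V) = 1
Y((7 - 65) - 47) + s = 1 - 1400 = -1399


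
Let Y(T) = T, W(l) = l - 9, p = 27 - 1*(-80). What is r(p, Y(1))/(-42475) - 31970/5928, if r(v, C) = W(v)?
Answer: -679253347/125895900 ≈ -5.3954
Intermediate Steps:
p = 107 (p = 27 + 80 = 107)
W(l) = -9 + l
r(v, C) = -9 + v
r(p, Y(1))/(-42475) - 31970/5928 = (-9 + 107)/(-42475) - 31970/5928 = 98*(-1/42475) - 31970*1/5928 = -98/42475 - 15985/2964 = -679253347/125895900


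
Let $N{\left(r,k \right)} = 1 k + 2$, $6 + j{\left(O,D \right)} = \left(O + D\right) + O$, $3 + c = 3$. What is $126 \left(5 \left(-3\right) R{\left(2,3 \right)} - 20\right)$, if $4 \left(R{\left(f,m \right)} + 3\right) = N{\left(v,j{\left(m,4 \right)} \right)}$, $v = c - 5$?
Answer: $315$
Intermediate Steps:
$c = 0$ ($c = -3 + 3 = 0$)
$j{\left(O,D \right)} = -6 + D + 2 O$ ($j{\left(O,D \right)} = -6 + \left(\left(O + D\right) + O\right) = -6 + \left(\left(D + O\right) + O\right) = -6 + \left(D + 2 O\right) = -6 + D + 2 O$)
$v = -5$ ($v = 0 - 5 = -5$)
$N{\left(r,k \right)} = 2 + k$ ($N{\left(r,k \right)} = k + 2 = 2 + k$)
$R{\left(f,m \right)} = -3 + \frac{m}{2}$ ($R{\left(f,m \right)} = -3 + \frac{2 + \left(-6 + 4 + 2 m\right)}{4} = -3 + \frac{2 + \left(-2 + 2 m\right)}{4} = -3 + \frac{2 m}{4} = -3 + \frac{m}{2}$)
$126 \left(5 \left(-3\right) R{\left(2,3 \right)} - 20\right) = 126 \left(5 \left(-3\right) \left(-3 + \frac{1}{2} \cdot 3\right) - 20\right) = 126 \left(- 15 \left(-3 + \frac{3}{2}\right) - 20\right) = 126 \left(\left(-15\right) \left(- \frac{3}{2}\right) - 20\right) = 126 \left(\frac{45}{2} - 20\right) = 126 \cdot \frac{5}{2} = 315$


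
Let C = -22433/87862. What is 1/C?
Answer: -87862/22433 ≈ -3.9166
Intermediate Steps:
C = -22433/87862 (C = -22433*1/87862 = -22433/87862 ≈ -0.25532)
1/C = 1/(-22433/87862) = -87862/22433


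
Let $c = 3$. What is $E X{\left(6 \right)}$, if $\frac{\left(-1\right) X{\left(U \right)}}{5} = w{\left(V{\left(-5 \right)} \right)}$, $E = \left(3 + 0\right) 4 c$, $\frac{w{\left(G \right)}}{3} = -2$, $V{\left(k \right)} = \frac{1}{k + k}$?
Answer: $1080$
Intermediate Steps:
$V{\left(k \right)} = \frac{1}{2 k}$
$w{\left(G \right)} = -6$ ($w{\left(G \right)} = 3 \left(-2\right) = -6$)
$E = 36$ ($E = \left(3 + 0\right) 4 \cdot 3 = 3 \cdot 4 \cdot 3 = 12 \cdot 3 = 36$)
$X{\left(U \right)} = 30$ ($X{\left(U \right)} = \left(-5\right) \left(-6\right) = 30$)
$E X{\left(6 \right)} = 36 \cdot 30 = 1080$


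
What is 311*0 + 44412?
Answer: 44412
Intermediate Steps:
311*0 + 44412 = 0 + 44412 = 44412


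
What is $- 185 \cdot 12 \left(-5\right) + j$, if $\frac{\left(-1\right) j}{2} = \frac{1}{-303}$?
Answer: $\frac{3363302}{303} \approx 11100.0$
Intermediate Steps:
$j = \frac{2}{303}$ ($j = - \frac{2}{-303} = \left(-2\right) \left(- \frac{1}{303}\right) = \frac{2}{303} \approx 0.0066007$)
$- 185 \cdot 12 \left(-5\right) + j = - 185 \cdot 12 \left(-5\right) + \frac{2}{303} = \left(-185\right) \left(-60\right) + \frac{2}{303} = 11100 + \frac{2}{303} = \frac{3363302}{303}$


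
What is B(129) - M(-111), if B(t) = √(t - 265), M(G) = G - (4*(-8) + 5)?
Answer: 84 + 2*I*√34 ≈ 84.0 + 11.662*I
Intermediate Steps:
M(G) = 27 + G (M(G) = G - (-32 + 5) = G - 1*(-27) = G + 27 = 27 + G)
B(t) = √(-265 + t)
B(129) - M(-111) = √(-265 + 129) - (27 - 111) = √(-136) - 1*(-84) = 2*I*√34 + 84 = 84 + 2*I*√34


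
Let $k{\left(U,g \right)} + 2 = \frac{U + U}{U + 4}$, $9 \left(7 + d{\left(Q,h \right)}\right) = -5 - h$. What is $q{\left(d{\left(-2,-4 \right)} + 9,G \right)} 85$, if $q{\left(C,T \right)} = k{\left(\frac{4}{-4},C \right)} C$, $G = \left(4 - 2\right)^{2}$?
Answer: $- \frac{11560}{27} \approx -428.15$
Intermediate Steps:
$d{\left(Q,h \right)} = - \frac{68}{9} - \frac{h}{9}$ ($d{\left(Q,h \right)} = -7 + \frac{-5 - h}{9} = -7 - \left(\frac{5}{9} + \frac{h}{9}\right) = - \frac{68}{9} - \frac{h}{9}$)
$G = 4$ ($G = 2^{2} = 4$)
$k{\left(U,g \right)} = -2 + \frac{2 U}{4 + U}$ ($k{\left(U,g \right)} = -2 + \frac{U + U}{U + 4} = -2 + \frac{2 U}{4 + U}$)
$q{\left(C,T \right)} = - \frac{8 C}{3}$ ($q{\left(C,T \right)} = - \frac{8}{4 + \frac{4}{-4}} C = - \frac{8}{4 + 4 \left(- \frac{1}{4}\right)} C = - \frac{8}{4 - 1} C = - \frac{8}{3} C = \left(-8\right) \frac{1}{3} C = - \frac{8 C}{3}$)
$q{\left(d{\left(-2,-4 \right)} + 9,G \right)} 85 = - \frac{8 \left(\left(- \frac{68}{9} - - \frac{4}{9}\right) + 9\right)}{3} \cdot 85 = - \frac{8 \left(\left(- \frac{68}{9} + \frac{4}{9}\right) + 9\right)}{3} \cdot 85 = - \frac{8 \left(- \frac{64}{9} + 9\right)}{3} \cdot 85 = \left(- \frac{8}{3}\right) \frac{17}{9} \cdot 85 = \left(- \frac{136}{27}\right) 85 = - \frac{11560}{27}$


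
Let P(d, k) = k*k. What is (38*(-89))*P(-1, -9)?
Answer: -273942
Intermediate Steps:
P(d, k) = k²
(38*(-89))*P(-1, -9) = (38*(-89))*(-9)² = -3382*81 = -273942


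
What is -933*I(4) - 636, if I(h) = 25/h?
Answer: -25869/4 ≈ -6467.3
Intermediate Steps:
-933*I(4) - 636 = -23325/4 - 636 = -25869/4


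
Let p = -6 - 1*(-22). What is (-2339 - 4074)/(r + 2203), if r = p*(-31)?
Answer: -6413/1707 ≈ -3.7569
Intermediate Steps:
p = 16 (p = -6 + 22 = 16)
r = -496 (r = 16*(-31) = -496)
(-2339 - 4074)/(r + 2203) = (-2339 - 4074)/(-496 + 2203) = -6413/1707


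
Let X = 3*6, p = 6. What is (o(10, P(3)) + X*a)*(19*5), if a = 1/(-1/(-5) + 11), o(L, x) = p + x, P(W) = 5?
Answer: 33535/28 ≈ 1197.7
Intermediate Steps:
o(L, x) = 6 + x
a = 5/56 (a = 1/(-1*(-⅕) + 11) = 1/(⅕ + 11) = 1/(56/5) = 5/56 ≈ 0.089286)
X = 18
(o(10, P(3)) + X*a)*(19*5) = ((6 + 5) + 18*(5/56))*(19*5) = (11 + 45/28)*95 = (353/28)*95 = 33535/28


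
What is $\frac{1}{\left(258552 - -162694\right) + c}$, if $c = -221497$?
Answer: $\frac{1}{199749} \approx 5.0063 \cdot 10^{-6}$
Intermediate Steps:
$\frac{1}{\left(258552 - -162694\right) + c} = \frac{1}{\left(258552 - -162694\right) - 221497} = \frac{1}{\left(258552 + 162694\right) - 221497} = \frac{1}{421246 - 221497} = \frac{1}{199749}$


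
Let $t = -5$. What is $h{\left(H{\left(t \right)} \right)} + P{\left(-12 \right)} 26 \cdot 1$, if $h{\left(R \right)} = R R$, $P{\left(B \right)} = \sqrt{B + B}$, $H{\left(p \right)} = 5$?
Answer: $25 + 52 i \sqrt{6} \approx 25.0 + 127.37 i$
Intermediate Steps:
$P{\left(B \right)} = \sqrt{2} \sqrt{B}$ ($P{\left(B \right)} = \sqrt{2 B} = \sqrt{2} \sqrt{B}$)
$h{\left(R \right)} = R^{2}$
$h{\left(H{\left(t \right)} \right)} + P{\left(-12 \right)} 26 \cdot 1 = 5^{2} + \sqrt{2} \sqrt{-12} \cdot 26 \cdot 1 = 25 + \sqrt{2} \cdot 2 i \sqrt{3} \cdot 26 = 25 + 2 i \sqrt{6} \cdot 26 = 25 + 52 i \sqrt{6}$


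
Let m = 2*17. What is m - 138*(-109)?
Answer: 15076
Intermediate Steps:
m = 34
m - 138*(-109) = 34 - 138*(-109) = 34 + 15042 = 15076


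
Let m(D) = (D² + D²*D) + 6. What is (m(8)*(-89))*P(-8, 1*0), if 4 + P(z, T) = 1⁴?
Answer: 155394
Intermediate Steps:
P(z, T) = -3 (P(z, T) = -4 + 1⁴ = -4 + 1 = -3)
m(D) = 6 + D² + D³ (m(D) = (D² + D³) + 6 = 6 + D² + D³)
(m(8)*(-89))*P(-8, 1*0) = ((6 + 8² + 8³)*(-89))*(-3) = ((6 + 64 + 512)*(-89))*(-3) = (582*(-89))*(-3) = -51798*(-3) = 155394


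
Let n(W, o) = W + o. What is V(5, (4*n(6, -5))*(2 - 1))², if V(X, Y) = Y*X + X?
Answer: 625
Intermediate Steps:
V(X, Y) = X + X*Y (V(X, Y) = X*Y + X = X + X*Y)
V(5, (4*n(6, -5))*(2 - 1))² = (5*(1 + (4*(6 - 5))*(2 - 1)))² = (5*(1 + (4*1)*1))² = (5*(1 + 4*1))² = (5*(1 + 4))² = (5*5)² = 25² = 625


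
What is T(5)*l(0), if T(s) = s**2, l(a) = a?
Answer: 0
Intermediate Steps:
T(5)*l(0) = 5**2*0 = 25*0 = 0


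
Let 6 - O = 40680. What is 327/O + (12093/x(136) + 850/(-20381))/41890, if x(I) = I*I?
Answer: -859053265040973/107048182968434560 ≈ -0.0080249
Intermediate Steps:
O = -40674 (O = 6 - 1*40680 = 6 - 40680 = -40674)
x(I) = I**2
327/O + (12093/x(136) + 850/(-20381))/41890 = 327/(-40674) + (12093/(136**2) + 850/(-20381))/41890 = 327*(-1/40674) + (12093/18496 + 850*(-1/20381))*(1/41890) = -109/13558 + (12093*(1/18496) - 850/20381)*(1/41890) = -109/13558 + (12093/18496 - 850/20381)*(1/41890) = -109/13558 + (230745833/376966976)*(1/41890) = -109/13558 + 230745833/15791146624640 = -859053265040973/107048182968434560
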